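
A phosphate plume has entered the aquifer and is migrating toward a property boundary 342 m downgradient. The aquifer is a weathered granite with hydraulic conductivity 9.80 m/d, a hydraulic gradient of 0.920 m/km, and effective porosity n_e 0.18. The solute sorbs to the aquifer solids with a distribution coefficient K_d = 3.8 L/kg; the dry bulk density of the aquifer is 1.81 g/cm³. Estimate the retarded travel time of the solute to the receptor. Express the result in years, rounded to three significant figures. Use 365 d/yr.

Specific discharge q = 9.80 × 9.2e-4 = 0.009016 m/d
v_s = q/n_e = 0.009016/0.18 = 0.05009 m/d
Retardation R = 1 + ρ_b·K_d/n = 1 + 1.81×3.8/0.18 = 39.21
Contaminant velocity v_c = v/R = 0.05009/39.21 = 0.001277 m/d
t = L/v_c = 342/0.001277 = 267700 d
   = 267700/365 = 734 yr

734 years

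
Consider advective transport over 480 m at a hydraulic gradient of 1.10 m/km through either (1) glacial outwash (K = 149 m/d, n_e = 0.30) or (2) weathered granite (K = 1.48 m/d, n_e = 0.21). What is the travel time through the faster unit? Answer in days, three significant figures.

Unit 1 (glacial outwash): v = 149×0.0011/0.30 = 0.5463 m/d, t = 480/0.5463 = 878.6 d
Unit 2 (weathered granite): v = 1.48×0.0011/0.21 = 0.007752 m/d, t = 480/0.007752 = 61920 d
Faster unit: t = 879 d

879 days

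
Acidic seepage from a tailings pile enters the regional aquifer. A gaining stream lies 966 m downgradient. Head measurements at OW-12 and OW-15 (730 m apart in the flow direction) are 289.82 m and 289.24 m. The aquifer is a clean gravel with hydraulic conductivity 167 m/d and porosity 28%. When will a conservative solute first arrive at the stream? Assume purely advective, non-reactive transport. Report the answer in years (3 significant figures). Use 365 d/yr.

Hydraulic gradient i = (289.82 − 289.24) / 730 = 0.58 / 730 = 7.945e-4
q = Ki = 167 × 7.945e-4 = 0.1327 m/d
v_s = q/n_e = 0.1327/0.28 = 0.4739 m/d
t = L / v = 966 / 0.4739 = 2039 d
   = 2039 / 365 = 5.58 yr

5.58 years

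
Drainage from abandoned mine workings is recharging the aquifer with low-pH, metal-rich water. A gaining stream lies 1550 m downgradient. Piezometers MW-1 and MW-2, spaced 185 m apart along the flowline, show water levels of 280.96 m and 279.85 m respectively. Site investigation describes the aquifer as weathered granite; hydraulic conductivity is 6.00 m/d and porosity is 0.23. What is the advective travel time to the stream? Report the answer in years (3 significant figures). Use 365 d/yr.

27.1 years

Hydraulic gradient i = (280.96 − 279.85) / 185 = 1.11 / 185 = 0.006000
Darcy flux q = K·i = 6.00 × 0.006000 = 0.03600 m/d
v = Ki/n = 6.00·0.006000/0.23 = 0.1565 m/d
t = L / v = 1550 / 0.1565 = 9903 d
   = 9903 / 365 = 27.1 yr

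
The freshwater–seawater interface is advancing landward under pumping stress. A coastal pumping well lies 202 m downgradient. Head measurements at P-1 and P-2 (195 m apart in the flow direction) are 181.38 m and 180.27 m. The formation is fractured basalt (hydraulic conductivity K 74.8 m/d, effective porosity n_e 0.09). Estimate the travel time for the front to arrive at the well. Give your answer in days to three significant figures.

Hydraulic gradient i = (181.38 − 180.27) / 195 = 1.11 / 195 = 0.005692
Specific discharge q = 74.8 × 0.005692 = 0.4258 m/d
v = Ki/n = 74.8·0.005692/0.09 = 4.731 m/d
t = L / v = 202 / 4.731 = 42.70 d

42.7 days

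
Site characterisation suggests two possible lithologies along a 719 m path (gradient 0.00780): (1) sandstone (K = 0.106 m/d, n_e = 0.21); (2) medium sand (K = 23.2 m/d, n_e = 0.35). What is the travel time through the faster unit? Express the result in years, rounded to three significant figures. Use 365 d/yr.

3.81 years

Unit 1 (sandstone): v = 0.106×0.0078/0.21 = 0.003937 m/d, t = 719/0.003937 = 182600 d
Unit 2 (medium sand): v = 23.2×0.0078/0.35 = 0.5170 m/d, t = 719/0.5170 = 1391 d
Faster: 1391 d / 365 = 3.81 yr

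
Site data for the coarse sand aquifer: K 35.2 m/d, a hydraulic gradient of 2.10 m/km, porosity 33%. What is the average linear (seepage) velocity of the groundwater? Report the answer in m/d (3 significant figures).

0.224 m/d

q = Ki = 35.2 × 0.0021 = 0.07392 m/d
Seepage velocity v = q / n = 0.07392 / 0.33 = 0.2240 m/d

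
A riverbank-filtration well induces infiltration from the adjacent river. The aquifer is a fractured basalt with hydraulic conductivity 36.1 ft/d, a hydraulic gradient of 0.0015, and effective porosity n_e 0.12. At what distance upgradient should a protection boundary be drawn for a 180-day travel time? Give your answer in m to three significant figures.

24.8 m

K = 36.1 ft/d × 0.3048 = 11.00 m/d
Darcy flux q = K·i = 11.00 × 0.0015 = 0.01650 m/d
v_s = q/n_e = 0.01650/0.12 = 0.1375 m/d
L = v × T = 0.1375 × 180 = 24.76 m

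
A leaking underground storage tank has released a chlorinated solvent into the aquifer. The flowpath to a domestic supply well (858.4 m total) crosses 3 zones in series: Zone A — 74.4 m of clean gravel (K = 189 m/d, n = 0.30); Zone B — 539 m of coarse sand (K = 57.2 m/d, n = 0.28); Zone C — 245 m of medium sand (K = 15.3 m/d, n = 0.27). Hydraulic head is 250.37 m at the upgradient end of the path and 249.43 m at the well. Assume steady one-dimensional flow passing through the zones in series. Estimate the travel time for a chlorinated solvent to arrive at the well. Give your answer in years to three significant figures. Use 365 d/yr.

Total head drop ΔH = 250.37 − 249.43 = 0.94 m
Continuity: the same q passes through each zone, so ΔH = q·Σ(L_j/K_j) — the zones act as resistances in series.
Σ(L/K) = 74.4/189 + 539/57.2 + 245/15.3 = 0.3937 + 9.423 + 16.01 = 25.83 d
q = ΔH / Σ(L/K) = 0.94 / 25.83 = 0.03639 m/d (same in every zone)
Zone A: v = q/n = 0.03639/0.30 = 0.1213 m/d → t_A = 74.4/0.1213 = 613.3 d
Zone B: v = q/n = 0.03639/0.28 = 0.1300 m/d → t_B = 539/0.1300 = 4147 d
Zone C: v = q/n = 0.03639/0.27 = 0.1348 m/d → t_C = 245/0.1348 = 1818 d
Total t = 613.3 + 4147 + 1818 = 6578 d
   = 6578 / 365 = 18.0 yr

18.0 years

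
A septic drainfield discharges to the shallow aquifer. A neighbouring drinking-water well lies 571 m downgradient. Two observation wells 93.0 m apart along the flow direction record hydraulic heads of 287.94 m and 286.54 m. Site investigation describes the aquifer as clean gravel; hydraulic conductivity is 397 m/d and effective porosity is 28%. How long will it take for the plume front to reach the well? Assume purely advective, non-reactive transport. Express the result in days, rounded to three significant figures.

Hydraulic gradient i = (287.94 − 286.54) / 93.0 = 1.40 / 93.0 = 0.01505
Darcy flux q = K·i = 397 × 0.01505 = 5.976 m/d
v_s = q/n_e = 5.976/0.28 = 21.34 m/d
t = L / v = 571 / 21.34 = 26.75 d

26.8 days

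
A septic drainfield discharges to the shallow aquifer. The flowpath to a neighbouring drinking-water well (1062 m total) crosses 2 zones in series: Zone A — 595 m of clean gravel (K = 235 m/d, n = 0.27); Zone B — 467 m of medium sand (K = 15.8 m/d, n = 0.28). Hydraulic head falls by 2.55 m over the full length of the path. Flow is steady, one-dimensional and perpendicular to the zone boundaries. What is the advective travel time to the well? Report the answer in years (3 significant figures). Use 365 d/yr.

Continuity: the same q passes through each zone, so ΔH = q·Σ(L_j/K_j) — the zones act as resistances in series.
Σ(L/K) = 595/235 + 467/15.8 = 2.532 + 29.56 = 32.09 d
q = ΔH / Σ(L/K) = 2.55 / 32.09 = 0.07947 m/d (same in every zone)
Zone A: v = q/n = 0.07947/0.27 = 0.2943 m/d → t_A = 595/0.2943 = 2022 d
Zone B: v = q/n = 0.07947/0.28 = 0.2838 m/d → t_B = 467/0.2838 = 1645 d
Total t = 2022 + 1645 = 3667 d
   = 3667 / 365 = 10.0 yr

10.0 years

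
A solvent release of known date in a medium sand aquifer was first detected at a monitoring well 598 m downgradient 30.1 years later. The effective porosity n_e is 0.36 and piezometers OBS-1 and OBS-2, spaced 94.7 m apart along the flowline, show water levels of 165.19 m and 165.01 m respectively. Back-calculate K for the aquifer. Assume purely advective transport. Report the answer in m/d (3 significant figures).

Hydraulic gradient i = (165.19 − 165.01) / 94.7 = 0.18 / 94.7 = 0.001901
t = 30.1 years = 10990 d
v = L / t = 598 / 10990 = 0.05443 m/d
K = v · n / i = 0.05443 × 0.36 / 0.001901 = 10.3 m/d

10.3 m/d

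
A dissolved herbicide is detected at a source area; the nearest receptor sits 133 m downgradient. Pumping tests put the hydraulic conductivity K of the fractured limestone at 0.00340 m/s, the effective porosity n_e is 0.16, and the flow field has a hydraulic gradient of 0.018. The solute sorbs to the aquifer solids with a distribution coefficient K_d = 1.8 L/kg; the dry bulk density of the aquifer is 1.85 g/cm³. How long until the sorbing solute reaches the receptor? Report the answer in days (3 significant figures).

K = 0.00340 m/s × 86400 s/d = 293.8 m/d
q = Ki = 293.8 × 0.018 = 5.288 m/d
Seepage velocity v = q / n = 5.288 / 0.16 = 33.05 m/d
Retardation R = 1 + ρ_b·K_d/n = 1 + 1.85×1.8/0.16 = 21.81
Contaminant velocity v_c = v/R = 33.05/21.81 = 1.515 m/d
t = L/v_c = 133/1.515 = 87.78 d

87.8 days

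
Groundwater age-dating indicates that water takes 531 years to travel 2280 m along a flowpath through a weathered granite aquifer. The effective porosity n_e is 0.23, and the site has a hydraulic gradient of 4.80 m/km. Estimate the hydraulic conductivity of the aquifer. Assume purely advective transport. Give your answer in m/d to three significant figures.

t = 531 years = 193800 d
v = L / t = 2280 / 193800 = 0.01176 m/d
K = v · n / i = 0.01176 × 0.23 / 0.0048 = 0.564 m/d

0.564 m/d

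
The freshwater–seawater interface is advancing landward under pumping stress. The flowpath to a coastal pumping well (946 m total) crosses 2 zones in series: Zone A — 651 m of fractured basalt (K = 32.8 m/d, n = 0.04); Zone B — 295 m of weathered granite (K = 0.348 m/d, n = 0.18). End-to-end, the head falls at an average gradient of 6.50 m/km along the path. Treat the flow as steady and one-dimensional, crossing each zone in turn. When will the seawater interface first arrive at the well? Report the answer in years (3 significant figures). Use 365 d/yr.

30.6 years

For zones in series the flux q is common to all zones; the equivalent conductivity is the harmonic (thickness-weighted) mean, K_eq = L_total / Σ(L_j/K_j).
Σ(L/K) = 651/32.8 + 295/0.348 = 19.85 + 847.7 = 867.5 d
K_eq = L_total / Σ(L/K) = 946 / 867.5 = 1.090 m/d
q = K_eq · i = 1.090 × 0.0065 = 0.007088 m/d (same in every zone)
Zone A: v = q/n = 0.007088/0.04 = 0.1772 m/d → t_A = 651/0.1772 = 3674 d
Zone B: v = q/n = 0.007088/0.18 = 0.03938 m/d → t_B = 295/0.03938 = 7492 d
Total t = 3674 + 7492 = 11170 d
   = 11170 / 365 = 30.6 yr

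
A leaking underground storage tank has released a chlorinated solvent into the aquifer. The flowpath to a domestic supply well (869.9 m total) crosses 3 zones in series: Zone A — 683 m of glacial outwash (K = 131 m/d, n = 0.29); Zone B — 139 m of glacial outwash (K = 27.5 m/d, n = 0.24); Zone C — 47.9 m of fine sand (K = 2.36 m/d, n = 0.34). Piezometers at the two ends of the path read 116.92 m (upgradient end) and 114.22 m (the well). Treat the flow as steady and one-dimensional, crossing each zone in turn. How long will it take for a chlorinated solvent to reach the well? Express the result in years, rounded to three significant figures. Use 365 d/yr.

Total head drop ΔH = 116.92 − 114.22 = 2.70 m
Steady 1-D flow in series ⇒ the Darcy flux q is identical in every zone and the zone head losses add (resistances L/K in series).
Σ(L/K) = 683/131 + 139/27.5 + 47.9/2.36 = 5.214 + 5.055 + 20.30 = 30.56 d
q = ΔH / Σ(L/K) = 2.70 / 30.56 = 0.08834 m/d (same in every zone)
Zone A: v = q/n = 0.08834/0.29 = 0.3046 m/d → t_A = 683/0.3046 = 2242 d
Zone B: v = q/n = 0.08834/0.24 = 0.3681 m/d → t_B = 139/0.3681 = 377.6 d
Zone C: v = q/n = 0.08834/0.34 = 0.2598 m/d → t_C = 47.9/0.2598 = 184.4 d
Total t = 2242 + 377.6 + 184.4 = 2804 d
   = 2804 / 365 = 7.68 yr

7.68 years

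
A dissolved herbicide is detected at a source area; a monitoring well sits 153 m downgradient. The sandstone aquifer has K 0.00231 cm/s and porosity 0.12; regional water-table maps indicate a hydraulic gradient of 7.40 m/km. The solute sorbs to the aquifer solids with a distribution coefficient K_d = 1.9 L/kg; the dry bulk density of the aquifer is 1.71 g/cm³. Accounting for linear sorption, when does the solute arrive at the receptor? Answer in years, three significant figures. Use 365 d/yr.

K = 0.00231 cm/s × 864 = 1.996 m/d
Darcy flux q = K·i = 1.996 × 0.0074 = 0.01477 m/d
Average linear velocity = 0.01477 / 0.12 = 0.1231 m/d
Retardation R = 1 + ρ_b·K_d/n = 1 + 1.71×1.9/0.12 = 28.08
Contaminant velocity v_c = v/R = 0.1231/28.08 = 0.004384 m/d
t = L/v_c = 153/0.004384 = 34900 d
   = 34900/365 = 95.6 yr

95.6 years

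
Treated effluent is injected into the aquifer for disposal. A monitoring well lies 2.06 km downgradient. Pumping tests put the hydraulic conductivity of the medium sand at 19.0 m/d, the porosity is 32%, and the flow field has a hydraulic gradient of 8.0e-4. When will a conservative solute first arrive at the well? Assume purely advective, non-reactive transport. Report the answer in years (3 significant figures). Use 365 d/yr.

Specific discharge q = 19.0 × 8.0e-4 = 0.01520 m/d
Seepage velocity v = q / n = 0.01520 / 0.32 = 0.04750 m/d
L = 2.06 km = 2060 m
t = L / v = 2060 / 0.04750 = 43370 d
   = 43370 / 365 = 119 yr

119 years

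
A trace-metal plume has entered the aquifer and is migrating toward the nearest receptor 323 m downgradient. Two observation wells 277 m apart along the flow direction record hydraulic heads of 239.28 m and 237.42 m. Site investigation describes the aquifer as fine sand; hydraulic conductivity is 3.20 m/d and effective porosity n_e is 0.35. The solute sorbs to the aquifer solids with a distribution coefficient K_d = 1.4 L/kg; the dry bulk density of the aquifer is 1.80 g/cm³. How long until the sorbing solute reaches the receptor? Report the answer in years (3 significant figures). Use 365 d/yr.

Hydraulic gradient i = (239.28 − 237.42) / 277 = 1.86 / 277 = 0.006715
Darcy flux q = K·i = 3.20 × 0.006715 = 0.02149 m/d
v = Ki/n = 3.20·0.006715/0.35 = 0.06139 m/d
Retardation R = 1 + ρ_b·K_d/n = 1 + 1.80×1.4/0.35 = 8.200
Contaminant velocity v_c = v/R = 0.06139/8.200 = 0.007487 m/d
t = L/v_c = 323/0.007487 = 43140 d
   = 43140/365 = 118 yr

118 years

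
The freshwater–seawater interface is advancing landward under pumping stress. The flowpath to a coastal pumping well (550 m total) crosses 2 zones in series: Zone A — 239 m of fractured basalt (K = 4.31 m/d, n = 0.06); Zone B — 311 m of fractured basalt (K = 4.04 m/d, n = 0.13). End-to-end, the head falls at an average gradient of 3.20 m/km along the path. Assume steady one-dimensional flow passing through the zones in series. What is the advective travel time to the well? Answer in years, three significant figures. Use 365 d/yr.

Continuity: the same q passes through each zone, so ΔH = q·Σ(L_j/K_j) — the zones act as resistances in series.
Σ(L/K) = 239/4.31 + 311/4.04 = 55.45 + 76.98 = 132.4 d
K_eq = L_total / Σ(L/K) = 550 / 132.4 = 4.153 m/d
q = K_eq · i = 4.153 × 0.0032 = 0.01329 m/d (same in every zone)
Zone A: v = q/n = 0.01329/0.06 = 0.2215 m/d → t_A = 239/0.2215 = 1079 d
Zone B: v = q/n = 0.01329/0.13 = 0.1022 m/d → t_B = 311/0.1022 = 3042 d
Total t = 1079 + 3042 = 4121 d
   = 4121 / 365 = 11.3 yr

11.3 years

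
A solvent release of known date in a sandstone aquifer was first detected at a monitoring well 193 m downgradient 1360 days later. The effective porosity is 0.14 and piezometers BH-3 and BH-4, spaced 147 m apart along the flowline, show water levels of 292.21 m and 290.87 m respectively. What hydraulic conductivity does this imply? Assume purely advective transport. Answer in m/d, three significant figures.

Hydraulic gradient i = (292.21 − 290.87) / 147 = 1.34 / 147 = 0.009116
v = L / t = 193 / 1360 = 0.1419 m/d
K = v · n / i = 0.1419 × 0.14 / 0.009116 = 2.18 m/d

2.18 m/d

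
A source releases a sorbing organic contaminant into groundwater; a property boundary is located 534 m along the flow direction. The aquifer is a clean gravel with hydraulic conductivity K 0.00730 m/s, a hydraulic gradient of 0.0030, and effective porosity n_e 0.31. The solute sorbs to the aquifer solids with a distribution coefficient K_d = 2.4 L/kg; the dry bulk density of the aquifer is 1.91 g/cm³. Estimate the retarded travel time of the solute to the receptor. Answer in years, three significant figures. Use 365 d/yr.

3.78 years

K = 0.00730 m/s × 86400 s/d = 630.7 m/d
Specific discharge q = 630.7 × 0.0030 = 1.892 m/d
Average linear velocity = 1.892 / 0.31 = 6.104 m/d
Retardation R = 1 + ρ_b·K_d/n = 1 + 1.91×2.4/0.31 = 15.79
Contaminant velocity v_c = v/R = 6.104/15.79 = 0.3866 m/d
t = L/v_c = 534/0.3866 = 1381 d
   = 1381/365 = 3.78 yr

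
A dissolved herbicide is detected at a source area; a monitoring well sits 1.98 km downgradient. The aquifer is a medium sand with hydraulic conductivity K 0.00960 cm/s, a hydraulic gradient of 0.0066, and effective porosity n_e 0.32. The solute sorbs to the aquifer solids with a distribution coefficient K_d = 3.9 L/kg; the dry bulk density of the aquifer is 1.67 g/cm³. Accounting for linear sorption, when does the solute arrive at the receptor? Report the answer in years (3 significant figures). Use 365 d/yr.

677 years

K = 0.00960 cm/s × 864 = 8.294 m/d
q = Ki = 8.294 × 0.0066 = 0.05474 m/d
Seepage velocity v = q / n = 0.05474 / 0.32 = 0.1711 m/d
Retardation R = 1 + ρ_b·K_d/n = 1 + 1.67×3.9/0.32 = 21.35
Contaminant velocity v_c = v/R = 0.1711/21.35 = 0.008012 m/d
L = 1.98 km = 1980 m
t = L/v_c = 1980/0.008012 = 247100 d
   = 247100/365 = 677 yr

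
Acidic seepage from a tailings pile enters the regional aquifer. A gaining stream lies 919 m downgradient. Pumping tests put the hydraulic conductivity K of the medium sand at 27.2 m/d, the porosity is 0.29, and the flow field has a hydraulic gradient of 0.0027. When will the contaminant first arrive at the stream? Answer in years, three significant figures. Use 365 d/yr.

9.94 years

Darcy flux q = K·i = 27.2 × 0.0027 = 0.07344 m/d
Average linear velocity = 0.07344 / 0.29 = 0.2532 m/d
t = L / v = 919 / 0.2532 = 3629 d
   = 3629 / 365 = 9.94 yr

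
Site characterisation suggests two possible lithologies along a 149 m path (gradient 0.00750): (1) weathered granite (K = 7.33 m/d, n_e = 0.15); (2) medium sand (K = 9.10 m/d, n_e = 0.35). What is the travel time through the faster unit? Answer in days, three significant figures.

407 days

Unit 1 (weathered granite): v = 7.33×0.0075/0.15 = 0.3665 m/d, t = 149/0.3665 = 406.5 d
Unit 2 (medium sand): v = 9.10×0.0075/0.35 = 0.1950 m/d, t = 149/0.1950 = 764.1 d
Faster unit: t = 407 d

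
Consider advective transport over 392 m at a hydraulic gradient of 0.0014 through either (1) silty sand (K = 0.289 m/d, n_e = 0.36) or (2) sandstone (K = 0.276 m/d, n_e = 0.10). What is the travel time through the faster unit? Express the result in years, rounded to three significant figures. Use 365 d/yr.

278 years

Unit 1 (silty sand): v = 0.289×0.0014/0.36 = 0.001124 m/d, t = 392/0.001124 = 348800 d
Unit 2 (sandstone): v = 0.276×0.0014/0.10 = 0.003864 m/d, t = 392/0.003864 = 101400 d
Faster: 101400 d / 365 = 278 yr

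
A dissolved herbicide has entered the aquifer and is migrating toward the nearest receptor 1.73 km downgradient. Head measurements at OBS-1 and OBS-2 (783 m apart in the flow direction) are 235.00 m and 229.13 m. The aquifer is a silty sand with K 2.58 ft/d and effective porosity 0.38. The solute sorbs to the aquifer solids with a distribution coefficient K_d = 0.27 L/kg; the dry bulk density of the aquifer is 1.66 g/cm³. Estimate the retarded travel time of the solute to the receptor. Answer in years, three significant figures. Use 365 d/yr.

Hydraulic gradient i = (235.00 − 229.13) / 783 = 5.87 / 783 = 0.007497
K = 2.58 ft/d × 0.3048 = 0.7864 m/d
Darcy flux q = K·i = 0.7864 × 0.007497 = 0.005895 m/d
v = Ki/n = 0.7864·0.007497/0.38 = 0.01551 m/d
Retardation R = 1 + ρ_b·K_d/n = 1 + 1.66×0.27/0.38 = 2.179
Contaminant velocity v_c = v/R = 0.01551/2.179 = 0.007118 m/d
L = 1.73 km = 1730 m
t = L/v_c = 1730/0.007118 = 243000 d
   = 243000/365 = 666 yr

666 years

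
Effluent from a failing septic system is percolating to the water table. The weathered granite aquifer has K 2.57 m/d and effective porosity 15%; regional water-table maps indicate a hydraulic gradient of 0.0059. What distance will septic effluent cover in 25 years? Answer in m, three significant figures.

922 m

q = Ki = 2.57 × 0.0059 = 0.01516 m/d
v_s = q/n_e = 0.01516/0.15 = 0.1011 m/d
T = 25 yr × 365 = 9125 d
L = v × T = 0.1011 × 9125 = 922.4 m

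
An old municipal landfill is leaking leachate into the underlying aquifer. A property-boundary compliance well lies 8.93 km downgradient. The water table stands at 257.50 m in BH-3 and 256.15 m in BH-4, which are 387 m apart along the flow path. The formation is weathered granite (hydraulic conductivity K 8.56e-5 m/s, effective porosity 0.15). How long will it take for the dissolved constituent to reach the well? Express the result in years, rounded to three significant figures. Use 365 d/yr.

Hydraulic gradient i = (257.50 − 256.15) / 387 = 1.35 / 387 = 0.003488
K = 8.56e-5 m/s × 86400 s/d = 7.396 m/d
Specific discharge q = 7.396 × 0.003488 = 0.02580 m/d
Seepage velocity v = q / n = 0.02580 / 0.15 = 0.1720 m/d
L = 8.93 km = 8930 m
t = L / v = 8930 / 0.1720 = 51920 d
   = 51920 / 365 = 142 yr

142 years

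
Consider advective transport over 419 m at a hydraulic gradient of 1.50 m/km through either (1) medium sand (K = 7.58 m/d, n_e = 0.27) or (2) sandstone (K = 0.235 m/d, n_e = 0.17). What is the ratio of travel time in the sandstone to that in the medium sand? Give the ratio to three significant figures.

Unit 1 (medium sand): v = 7.58×0.0015/0.27 = 0.04211 m/d, t = 419/0.04211 = 9950 d
Unit 2 (sandstone): v = 0.235×0.0015/0.17 = 0.002074 m/d, t = 419/0.002074 = 202100 d
t(sandstone) / t(medium sand) = 202100/9950 = 20.3

20.3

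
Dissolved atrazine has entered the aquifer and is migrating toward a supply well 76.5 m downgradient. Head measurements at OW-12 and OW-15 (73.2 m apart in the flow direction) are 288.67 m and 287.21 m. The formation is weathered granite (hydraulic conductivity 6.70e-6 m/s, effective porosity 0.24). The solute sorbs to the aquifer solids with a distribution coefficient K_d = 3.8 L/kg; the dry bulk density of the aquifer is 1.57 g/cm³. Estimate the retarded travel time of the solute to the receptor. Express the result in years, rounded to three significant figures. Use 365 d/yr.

113 years

Hydraulic gradient i = (288.67 − 287.21) / 73.2 = 1.46 / 73.2 = 0.01995
K = 6.70e-6 m/s × 86400 s/d = 0.5789 m/d
Specific discharge q = 0.5789 × 0.01995 = 0.01155 m/d
v_s = q/n_e = 0.01155/0.24 = 0.04811 m/d
Retardation R = 1 + ρ_b·K_d/n = 1 + 1.57×3.8/0.24 = 25.86
Contaminant velocity v_c = v/R = 0.04811/25.86 = 0.001860 m/d
t = L/v_c = 76.5/0.001860 = 41120 d
   = 41120/365 = 113 yr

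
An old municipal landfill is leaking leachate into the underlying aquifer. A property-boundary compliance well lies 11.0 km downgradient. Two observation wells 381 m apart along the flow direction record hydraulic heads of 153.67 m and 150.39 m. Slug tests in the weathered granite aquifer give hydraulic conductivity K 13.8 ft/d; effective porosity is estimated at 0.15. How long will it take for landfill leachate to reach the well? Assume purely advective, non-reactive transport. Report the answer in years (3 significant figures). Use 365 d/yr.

125 years

Hydraulic gradient i = (153.67 − 150.39) / 381 = 3.28 / 381 = 0.008609
K = 13.8 ft/d × 0.3048 = 4.206 m/d
Specific discharge q = 4.206 × 0.008609 = 0.03621 m/d
v_s = q/n_e = 0.03621/0.15 = 0.2414 m/d
L = 11.0 km = 11000 m
t = L / v = 11000 / 0.2414 = 45570 d
   = 45570 / 365 = 125 yr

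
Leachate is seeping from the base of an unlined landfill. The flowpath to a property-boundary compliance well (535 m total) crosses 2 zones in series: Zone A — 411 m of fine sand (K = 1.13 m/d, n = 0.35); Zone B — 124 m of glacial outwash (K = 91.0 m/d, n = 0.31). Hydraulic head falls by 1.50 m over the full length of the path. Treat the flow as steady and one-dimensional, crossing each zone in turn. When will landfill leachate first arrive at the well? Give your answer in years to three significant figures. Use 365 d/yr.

Steady 1-D flow in series ⇒ the Darcy flux q is identical in every zone and the zone head losses add (resistances L/K in series).
Σ(L/K) = 411/1.13 + 124/91.0 = 363.7 + 1.363 = 365.1 d
q = ΔH / Σ(L/K) = 1.50 / 365.1 = 0.004109 m/d (same in every zone)
Zone A: v = q/n = 0.004109/0.35 = 0.01174 m/d → t_A = 411/0.01174 = 35010 d
Zone B: v = q/n = 0.004109/0.31 = 0.01325 m/d → t_B = 124/0.01325 = 9356 d
Total t = 35010 + 9356 = 44370 d
   = 44370 / 365 = 122 yr

122 years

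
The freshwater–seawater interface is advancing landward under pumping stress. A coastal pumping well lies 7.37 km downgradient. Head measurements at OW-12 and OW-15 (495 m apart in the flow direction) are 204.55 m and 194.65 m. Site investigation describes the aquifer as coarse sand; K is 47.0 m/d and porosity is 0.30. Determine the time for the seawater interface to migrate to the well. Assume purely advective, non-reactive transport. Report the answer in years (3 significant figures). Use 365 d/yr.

Hydraulic gradient i = (204.55 − 194.65) / 495 = 9.90 / 495 = 0.02000
q = Ki = 47.0 × 0.02000 = 0.9400 m/d
v = Ki/n = 47.0·0.02000/0.30 = 3.133 m/d
L = 7.37 km = 7370 m
t = L / v = 7370 / 3.133 = 2352 d
   = 2352 / 365 = 6.44 yr

6.44 years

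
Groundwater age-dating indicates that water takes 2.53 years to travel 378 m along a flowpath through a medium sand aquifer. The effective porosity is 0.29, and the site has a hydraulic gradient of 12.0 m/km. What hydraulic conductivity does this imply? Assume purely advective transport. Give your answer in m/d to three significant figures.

t = 2.53 years = 923.4 d
v = L / t = 378 / 923.4 = 0.4093 m/d
K = v · n / i = 0.4093 × 0.29 / 0.012 = 9.89 m/d

9.89 m/d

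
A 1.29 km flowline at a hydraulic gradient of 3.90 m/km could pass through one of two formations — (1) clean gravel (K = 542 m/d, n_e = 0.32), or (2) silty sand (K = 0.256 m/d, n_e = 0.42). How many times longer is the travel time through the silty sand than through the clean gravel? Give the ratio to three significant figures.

2780

Unit 1 (clean gravel): v = 542×0.0039/0.32 = 6.606 m/d, t = 1290/6.606 = 195.3 d
Unit 2 (silty sand): v = 0.256×0.0039/0.42 = 0.002377 m/d, t = 1290/0.002377 = 542700 d
t(silty sand) / t(clean gravel) = 542700/195.3 = 2780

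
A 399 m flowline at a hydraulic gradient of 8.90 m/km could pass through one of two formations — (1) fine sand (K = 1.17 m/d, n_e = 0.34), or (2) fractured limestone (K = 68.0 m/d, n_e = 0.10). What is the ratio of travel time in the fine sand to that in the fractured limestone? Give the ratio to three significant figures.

Unit 1 (fine sand): v = 1.17×0.0089/0.34 = 0.03063 m/d, t = 399/0.03063 = 13030 d
Unit 2 (fractured limestone): v = 68.0×0.0089/0.10 = 6.052 m/d, t = 399/6.052 = 65.93 d
t(fine sand) / t(fractured limestone) = 13030/65.93 = 198

198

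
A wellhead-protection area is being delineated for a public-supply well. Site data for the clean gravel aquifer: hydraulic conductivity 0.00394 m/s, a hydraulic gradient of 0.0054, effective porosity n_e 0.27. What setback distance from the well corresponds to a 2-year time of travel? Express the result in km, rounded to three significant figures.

K = 0.00394 m/s × 86400 s/d = 340.4 m/d
Specific discharge q = 340.4 × 0.0054 = 1.838 m/d
Seepage velocity v = q / n = 1.838 / 0.27 = 6.808 m/d
T = 2 yr × 365 = 730 d
L = v × T = 6.808 × 730 = 4970 m
   = 4.97 km

4.97 km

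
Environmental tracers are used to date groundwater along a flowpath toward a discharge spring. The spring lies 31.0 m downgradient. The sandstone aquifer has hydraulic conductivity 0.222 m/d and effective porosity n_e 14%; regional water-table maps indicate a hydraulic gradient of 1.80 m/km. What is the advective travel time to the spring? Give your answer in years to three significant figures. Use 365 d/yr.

q = Ki = 0.222 × 0.0018 = 3.996e-4 m/d
v = Ki/n = 0.222·0.0018/0.14 = 0.002854 m/d
t = L / v = 31.0 / 0.002854 = 10860 d
   = 10860 / 365 = 29.8 yr

29.8 years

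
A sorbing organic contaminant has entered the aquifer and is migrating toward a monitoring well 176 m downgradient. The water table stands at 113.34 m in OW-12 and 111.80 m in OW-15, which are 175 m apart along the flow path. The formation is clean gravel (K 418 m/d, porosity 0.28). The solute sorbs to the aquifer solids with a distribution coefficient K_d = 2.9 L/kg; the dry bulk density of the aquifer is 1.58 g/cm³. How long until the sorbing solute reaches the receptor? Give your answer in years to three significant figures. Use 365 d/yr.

Hydraulic gradient i = (113.34 − 111.80) / 175 = 1.54 / 175 = 0.008800
Specific discharge q = 418 × 0.008800 = 3.678 m/d
Seepage velocity v = q / n = 3.678 / 0.28 = 13.14 m/d
Retardation R = 1 + ρ_b·K_d/n = 1 + 1.58×2.9/0.28 = 17.36
Contaminant velocity v_c = v/R = 13.14/17.36 = 0.7566 m/d
t = L/v_c = 176/0.7566 = 232.6 d
   = 232.6/365 = 0.637 yr

0.637 years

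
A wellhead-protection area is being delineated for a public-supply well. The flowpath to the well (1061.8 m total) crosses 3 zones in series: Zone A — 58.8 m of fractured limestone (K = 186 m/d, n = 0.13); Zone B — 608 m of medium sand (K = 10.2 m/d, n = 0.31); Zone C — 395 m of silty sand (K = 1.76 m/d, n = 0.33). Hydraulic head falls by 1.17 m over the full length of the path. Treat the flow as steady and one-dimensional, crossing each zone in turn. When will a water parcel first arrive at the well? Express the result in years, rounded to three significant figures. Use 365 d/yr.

Steady 1-D flow in series ⇒ the Darcy flux q is identical in every zone and the zone head losses add (resistances L/K in series).
Σ(L/K) = 58.8/186 + 608/10.2 + 395/1.76 = 0.3161 + 59.61 + 224.4 = 284.4 d
q = ΔH / Σ(L/K) = 1.17 / 284.4 = 0.004115 m/d (same in every zone)
Zone A: v = q/n = 0.004115/0.13 = 0.03165 m/d → t_A = 58.8/0.03165 = 1858 d
Zone B: v = q/n = 0.004115/0.31 = 0.01327 m/d → t_B = 608/0.01327 = 45810 d
Zone C: v = q/n = 0.004115/0.33 = 0.01247 m/d → t_C = 395/0.01247 = 31680 d
Total t = 1858 + 45810 + 31680 = 79350 d
   = 79350 / 365 = 217 yr

217 years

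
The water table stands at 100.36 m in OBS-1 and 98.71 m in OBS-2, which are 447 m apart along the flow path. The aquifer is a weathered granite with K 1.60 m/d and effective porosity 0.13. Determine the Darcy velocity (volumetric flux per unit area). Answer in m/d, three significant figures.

Hydraulic gradient i = (100.36 − 98.71) / 447 = 1.65 / 447 = 0.003691
Specific discharge q = 1.60 × 0.003691 = 0.005906 m/d

0.00591 m/d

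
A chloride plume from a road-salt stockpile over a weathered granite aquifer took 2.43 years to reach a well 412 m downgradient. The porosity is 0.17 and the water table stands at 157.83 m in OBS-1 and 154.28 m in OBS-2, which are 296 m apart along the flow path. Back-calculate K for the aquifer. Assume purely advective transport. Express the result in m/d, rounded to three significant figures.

6.58 m/d

Hydraulic gradient i = (157.83 − 154.28) / 296 = 3.55 / 296 = 0.01199
t = 2.43 years = 887.0 d
v = L / t = 412 / 887.0 = 0.4645 m/d
K = v · n / i = 0.4645 × 0.17 / 0.01199 = 6.58 m/d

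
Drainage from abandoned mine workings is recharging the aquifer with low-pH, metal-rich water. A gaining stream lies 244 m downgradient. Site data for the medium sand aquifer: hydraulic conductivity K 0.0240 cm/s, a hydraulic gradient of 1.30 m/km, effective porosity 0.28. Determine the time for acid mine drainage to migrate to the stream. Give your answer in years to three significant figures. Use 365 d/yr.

K = 0.0240 cm/s × 864 = 20.74 m/d
q = Ki = 20.74 × 0.0013 = 0.02696 m/d
Seepage velocity v = q / n = 0.02696 / 0.28 = 0.09627 m/d
t = L / v = 244 / 0.09627 = 2534 d
   = 2534 / 365 = 6.94 yr

6.94 years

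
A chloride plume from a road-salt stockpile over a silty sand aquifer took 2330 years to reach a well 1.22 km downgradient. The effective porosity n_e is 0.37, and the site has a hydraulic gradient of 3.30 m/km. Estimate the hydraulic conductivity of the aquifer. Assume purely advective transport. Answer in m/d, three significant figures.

t = 2330 years = 850500 d
L = 1.22 km = 1220 m
v = L / t = 1220 / 850500 = 0.001435 m/d
K = v · n / i = 0.001435 × 0.37 / 0.0033 = 0.161 m/d

0.161 m/d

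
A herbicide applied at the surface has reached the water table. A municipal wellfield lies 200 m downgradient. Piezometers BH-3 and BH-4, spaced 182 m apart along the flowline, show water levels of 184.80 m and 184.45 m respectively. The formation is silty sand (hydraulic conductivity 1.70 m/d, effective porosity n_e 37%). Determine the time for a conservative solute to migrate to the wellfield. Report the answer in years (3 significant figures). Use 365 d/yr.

62.0 years

Hydraulic gradient i = (184.80 − 184.45) / 182 = 0.35 / 182 = 0.001923
Darcy flux q = K·i = 1.70 × 0.001923 = 0.003269 m/d
Seepage velocity v = q / n = 0.003269 / 0.37 = 0.008836 m/d
t = L / v = 200 / 0.008836 = 22640 d
   = 22640 / 365 = 62.0 yr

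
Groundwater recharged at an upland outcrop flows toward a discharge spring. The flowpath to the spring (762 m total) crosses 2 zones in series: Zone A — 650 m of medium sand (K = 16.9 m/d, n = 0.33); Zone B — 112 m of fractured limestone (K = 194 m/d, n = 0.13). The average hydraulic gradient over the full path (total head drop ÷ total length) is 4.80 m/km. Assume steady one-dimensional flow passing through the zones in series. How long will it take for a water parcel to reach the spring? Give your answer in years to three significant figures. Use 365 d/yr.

6.70 years

For zones in series the flux q is common to all zones; the equivalent conductivity is the harmonic (thickness-weighted) mean, K_eq = L_total / Σ(L_j/K_j).
Σ(L/K) = 650/16.9 + 112/194 = 38.46 + 0.5773 = 39.04 d
K_eq = L_total / Σ(L/K) = 762 / 39.04 = 19.52 m/d
q = K_eq · i = 19.52 × 0.0048 = 0.09369 m/d (same in every zone)
Zone A: v = q/n = 0.09369/0.33 = 0.2839 m/d → t_A = 650/0.2839 = 2289 d
Zone B: v = q/n = 0.09369/0.13 = 0.7207 m/d → t_B = 112/0.7207 = 155.4 d
Total t = 2289 + 155.4 = 2445 d
   = 2445 / 365 = 6.70 yr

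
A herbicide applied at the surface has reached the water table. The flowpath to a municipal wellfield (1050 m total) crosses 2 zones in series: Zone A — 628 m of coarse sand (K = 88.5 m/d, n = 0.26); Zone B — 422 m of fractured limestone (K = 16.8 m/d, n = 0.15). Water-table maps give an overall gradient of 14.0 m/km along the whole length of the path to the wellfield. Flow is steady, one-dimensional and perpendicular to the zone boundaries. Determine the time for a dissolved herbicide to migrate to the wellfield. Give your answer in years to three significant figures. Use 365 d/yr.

1.36 years

Steady 1-D flow in series ⇒ the Darcy flux q is identical in every zone and the zone head losses add (resistances L/K in series).
Σ(L/K) = 628/88.5 + 422/16.8 = 7.096 + 25.12 = 32.22 d
K_eq = L_total / Σ(L/K) = 1050 / 32.22 = 32.59 m/d
q = K_eq · i = 32.59 × 0.014 = 0.4563 m/d (same in every zone)
Zone A: v = q/n = 0.4563/0.26 = 1.755 m/d → t_A = 628/1.755 = 357.8 d
Zone B: v = q/n = 0.4563/0.15 = 3.042 m/d → t_B = 422/3.042 = 138.7 d
Total t = 357.8 + 138.7 = 496.6 d
   = 496.6 / 365 = 1.36 yr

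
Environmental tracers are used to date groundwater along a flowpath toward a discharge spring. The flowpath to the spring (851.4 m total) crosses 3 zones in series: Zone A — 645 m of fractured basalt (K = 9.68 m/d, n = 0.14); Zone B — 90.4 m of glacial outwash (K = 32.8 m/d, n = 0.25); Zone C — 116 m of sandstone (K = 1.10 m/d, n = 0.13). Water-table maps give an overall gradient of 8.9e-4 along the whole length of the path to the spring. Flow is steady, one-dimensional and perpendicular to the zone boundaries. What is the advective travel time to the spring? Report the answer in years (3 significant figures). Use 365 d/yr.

Steady 1-D flow in series ⇒ the Darcy flux q is identical in every zone and the zone head losses add (resistances L/K in series).
Σ(L/K) = 645/9.68 + 90.4/32.8 + 116/1.10 = 66.63 + 2.756 + 105.5 = 174.8 d
K_eq = L_total / Σ(L/K) = 851.4 / 174.8 = 4.870 m/d
q = K_eq · i = 4.870 × 8.9e-4 = 0.004334 m/d (same in every zone)
Zone A: v = q/n = 0.004334/0.14 = 0.03096 m/d → t_A = 645/0.03096 = 20840 d
Zone B: v = q/n = 0.004334/0.25 = 0.01734 m/d → t_B = 90.4/0.01734 = 5215 d
Zone C: v = q/n = 0.004334/0.13 = 0.03334 m/d → t_C = 116/0.03334 = 3480 d
Total t = 20840 + 5215 + 3480 = 29530 d
   = 29530 / 365 = 80.9 yr

80.9 years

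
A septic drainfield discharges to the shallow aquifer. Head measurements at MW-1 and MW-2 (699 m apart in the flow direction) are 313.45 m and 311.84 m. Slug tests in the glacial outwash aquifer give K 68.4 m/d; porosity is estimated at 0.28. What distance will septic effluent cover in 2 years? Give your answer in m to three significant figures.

411 m

Hydraulic gradient i = (313.45 − 311.84) / 699 = 1.61 / 699 = 0.002303
q = Ki = 68.4 × 0.002303 = 0.1575 m/d
v = Ki/n = 68.4·0.002303/0.28 = 0.5627 m/d
T = 2 yr × 365 = 730 d
L = v × T = 0.5627 × 730 = 410.7 m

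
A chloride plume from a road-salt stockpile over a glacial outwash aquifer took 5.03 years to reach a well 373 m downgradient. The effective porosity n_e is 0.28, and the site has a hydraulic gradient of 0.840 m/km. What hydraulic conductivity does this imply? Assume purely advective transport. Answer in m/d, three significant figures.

t = 5.03 years = 1836 d
v = L / t = 373 / 1836 = 0.2032 m/d
K = v · n / i = 0.2032 × 0.28 / 8.4e-4 = 67.7 m/d

67.7 m/d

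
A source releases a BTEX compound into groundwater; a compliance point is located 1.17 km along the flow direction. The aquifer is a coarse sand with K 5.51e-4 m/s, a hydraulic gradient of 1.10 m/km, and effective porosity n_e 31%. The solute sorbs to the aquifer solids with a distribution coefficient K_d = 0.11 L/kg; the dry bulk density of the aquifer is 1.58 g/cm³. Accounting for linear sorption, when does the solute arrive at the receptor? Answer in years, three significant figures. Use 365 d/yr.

K = 5.51e-4 m/s × 86400 s/d = 47.61 m/d
q = Ki = 47.61 × 0.0011 = 0.05237 m/d
Average linear velocity = 0.05237 / 0.31 = 0.1689 m/d
Retardation R = 1 + ρ_b·K_d/n = 1 + 1.58×0.11/0.31 = 1.561
Contaminant velocity v_c = v/R = 0.1689/1.561 = 0.1082 m/d
L = 1.17 km = 1170 m
t = L/v_c = 1170/0.1082 = 10810 d
   = 10810/365 = 29.6 yr

29.6 years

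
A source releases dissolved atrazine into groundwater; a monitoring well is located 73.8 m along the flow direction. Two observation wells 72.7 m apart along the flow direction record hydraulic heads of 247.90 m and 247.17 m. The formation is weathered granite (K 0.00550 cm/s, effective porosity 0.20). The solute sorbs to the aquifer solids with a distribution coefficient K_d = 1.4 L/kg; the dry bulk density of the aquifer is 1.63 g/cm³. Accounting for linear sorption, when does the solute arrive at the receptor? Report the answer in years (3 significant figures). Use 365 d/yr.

Hydraulic gradient i = (247.90 − 247.17) / 72.7 = 0.73 / 72.7 = 0.01004
K = 0.00550 cm/s × 864 = 4.752 m/d
Darcy flux q = K·i = 4.752 × 0.01004 = 0.04772 m/d
v_s = q/n_e = 0.04772/0.20 = 0.2386 m/d
Retardation R = 1 + ρ_b·K_d/n = 1 + 1.63×1.4/0.20 = 12.41
Contaminant velocity v_c = v/R = 0.2386/12.41 = 0.01922 m/d
t = L/v_c = 73.8/0.01922 = 3839 d
   = 3839/365 = 10.5 yr

10.5 years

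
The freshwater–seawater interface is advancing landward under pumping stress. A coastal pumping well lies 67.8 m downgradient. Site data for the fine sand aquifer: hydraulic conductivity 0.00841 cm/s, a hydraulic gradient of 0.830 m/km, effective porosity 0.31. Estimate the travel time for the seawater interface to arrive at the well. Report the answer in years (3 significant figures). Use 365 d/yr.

K = 0.00841 cm/s × 864 = 7.266 m/d
Specific discharge q = 7.266 × 8.3e-4 = 0.006031 m/d
v_s = q/n_e = 0.006031/0.31 = 0.01945 m/d
t = L / v = 67.8 / 0.01945 = 3485 d
   = 3485 / 365 = 9.55 yr

9.55 years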